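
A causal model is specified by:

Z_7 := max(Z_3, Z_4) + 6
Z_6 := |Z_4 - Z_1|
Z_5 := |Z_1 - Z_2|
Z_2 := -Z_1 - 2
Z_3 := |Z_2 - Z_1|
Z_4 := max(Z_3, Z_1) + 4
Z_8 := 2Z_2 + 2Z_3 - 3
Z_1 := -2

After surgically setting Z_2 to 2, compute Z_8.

9

do(Z_2=2) replaces the equation Z_2 := -Z_1 - 2 with the constant Z_2 = 2.
Z_3 = |Z_2 - Z_1|  [with Z_2=2, Z_1=-2]  = 4
Z_8 = 2Z_2 + 2Z_3 - 3  [with Z_2=2, Z_3=4]  = 9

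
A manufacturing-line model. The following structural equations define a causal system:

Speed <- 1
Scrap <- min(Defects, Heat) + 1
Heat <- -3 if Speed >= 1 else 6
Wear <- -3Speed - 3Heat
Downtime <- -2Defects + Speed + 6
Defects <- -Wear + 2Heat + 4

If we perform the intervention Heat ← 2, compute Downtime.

Under do(Heat=2), the mechanism Heat <- -3 if Speed >= 1 else 6 is discarded; Heat is fixed at 2.
Wear = -3Speed - 3Heat  [with Speed=1, Heat=2]  = -9
Defects = -Wear + 2Heat + 4  [with Wear=-9, Heat=2]  = 17
Downtime = -2Defects + Speed + 6  [with Defects=17, Speed=1]  = -27

-27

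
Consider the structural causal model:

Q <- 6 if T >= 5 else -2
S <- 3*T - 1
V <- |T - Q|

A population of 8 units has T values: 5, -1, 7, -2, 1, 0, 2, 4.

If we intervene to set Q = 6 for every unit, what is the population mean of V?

4.25

do(Q=6) breaks Q's dependence on T. With Q=6 fixed, V across the units is 1, 7, 1, 8, 5, 6, 4, 2, mean 4.25.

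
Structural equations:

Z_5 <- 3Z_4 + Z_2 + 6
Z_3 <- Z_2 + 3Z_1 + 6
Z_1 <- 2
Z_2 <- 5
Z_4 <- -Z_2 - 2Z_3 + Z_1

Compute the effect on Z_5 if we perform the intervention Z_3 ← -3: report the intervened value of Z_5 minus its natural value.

do(Z_3=-3) replaces the equation Z_3 <- Z_2 + 3Z_1 + 6 with the constant Z_3 = -3.
Z_4 = -Z_2 - 2Z_3 + Z_1  [with Z_2=5, Z_3=-3, Z_1=2]  = 3
Z_5 = 3Z_4 + Z_2 + 6  [with Z_4=3, Z_2=5]  = 20
Without intervention: Z_3 = Z_2 + 3Z_1 + 6  [with Z_2=5, Z_1=2]  = 17; Z_4 = -Z_2 - 2Z_3 + Z_1  [with Z_2=5, Z_3=17, Z_1=2]  = -37; Z_5 = 3Z_4 + Z_2 + 6  [with Z_4=-37, Z_2=5]  = -100.
Change = 20 − (-100) = 120.

120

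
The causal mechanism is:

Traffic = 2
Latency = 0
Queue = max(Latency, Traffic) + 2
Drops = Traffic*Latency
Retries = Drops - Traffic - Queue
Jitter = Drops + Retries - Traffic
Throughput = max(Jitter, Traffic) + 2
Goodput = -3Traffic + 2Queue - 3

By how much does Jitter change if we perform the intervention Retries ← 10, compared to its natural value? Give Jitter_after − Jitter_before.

16

The intervention breaks the incoming arrows to Retries: Retries = Drops - Traffic - Queue no longer applies, and Retries = 10.
Drops = Traffic*Latency  [with Traffic=2, Latency=0]  = 0
Jitter = Drops + Retries - Traffic  [with Drops=0, Retries=10, Traffic=2]  = 8
Without intervention: Queue = max(Latency, Traffic) + 2  [with Latency=0, Traffic=2]  = 4; Drops = Traffic*Latency  [with Traffic=2, Latency=0]  = 0; Retries = Drops - Traffic - Queue  [with Drops=0, Traffic=2, Queue=4]  = -6; Jitter = Drops + Retries - Traffic  [with Drops=0, Retries=-6, Traffic=2]  = -8.
Change = 8 − (-8) = 16.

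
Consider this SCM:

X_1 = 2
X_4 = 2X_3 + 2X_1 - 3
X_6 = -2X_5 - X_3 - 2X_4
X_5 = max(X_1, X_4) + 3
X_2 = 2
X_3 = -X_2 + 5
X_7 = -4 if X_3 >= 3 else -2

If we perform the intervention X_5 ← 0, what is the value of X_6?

The intervention breaks the incoming arrows to X_5: X_5 = max(X_1, X_4) + 3 no longer applies, and X_5 = 0.
X_3 = -X_2 + 5  [with X_2=2]  = 3
X_4 = 2X_3 + 2X_1 - 3  [with X_3=3, X_1=2]  = 7
X_6 = -2X_5 - X_3 - 2X_4  [with X_5=0, X_3=3, X_4=7]  = -17

-17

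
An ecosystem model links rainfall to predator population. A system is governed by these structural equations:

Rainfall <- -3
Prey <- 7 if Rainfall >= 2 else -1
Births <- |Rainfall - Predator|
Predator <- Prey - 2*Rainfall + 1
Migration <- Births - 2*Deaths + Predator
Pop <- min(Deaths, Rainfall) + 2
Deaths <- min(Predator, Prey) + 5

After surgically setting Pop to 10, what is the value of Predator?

Intervening sets Pop = 10 and removes its equation (Pop <- min(Deaths, Rainfall) + 2).
Predator is not downstream of the intervention, so its value is determined by the original equations.
Prey = 7 if Rainfall >= 2 else -1  [with Rainfall=-3]  = -1
Predator = Prey - 2*Rainfall + 1  [with Prey=-1, Rainfall=-3]  = 6

6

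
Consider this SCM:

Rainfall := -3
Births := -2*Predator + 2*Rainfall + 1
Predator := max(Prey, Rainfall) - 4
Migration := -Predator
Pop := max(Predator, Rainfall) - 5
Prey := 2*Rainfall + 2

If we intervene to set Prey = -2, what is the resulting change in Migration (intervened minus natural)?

do(Prey=-2) replaces the equation Prey := 2*Rainfall + 2 with the constant Prey = -2.
Predator = max(Prey, Rainfall) - 4  [with Prey=-2, Rainfall=-3]  = -6
Migration = -Predator  [with Predator=-6]  = 6
Without intervention: Prey = 2*Rainfall + 2  [with Rainfall=-3]  = -4; Predator = max(Prey, Rainfall) - 4  [with Prey=-4, Rainfall=-3]  = -7; Migration = -Predator  [with Predator=-7]  = 7.
Change = 6 − 7 = -1.

-1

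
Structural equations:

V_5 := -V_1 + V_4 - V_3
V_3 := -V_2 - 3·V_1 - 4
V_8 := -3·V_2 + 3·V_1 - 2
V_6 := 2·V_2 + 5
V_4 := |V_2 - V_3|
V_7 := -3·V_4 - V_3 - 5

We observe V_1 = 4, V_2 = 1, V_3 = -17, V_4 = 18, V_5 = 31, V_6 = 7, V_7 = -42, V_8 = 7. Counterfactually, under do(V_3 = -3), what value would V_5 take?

do(V_3=-3) replaces the equation V_3 := -V_2 - 3·V_1 - 4 with the constant V_3 = -3.
V_4 = |V_2 - V_3|  [with V_2=1, V_3=-3]  = 4
V_5 = -V_1 + V_4 - V_3  [with V_1=4, V_4=4, V_3=-3]  = 3

3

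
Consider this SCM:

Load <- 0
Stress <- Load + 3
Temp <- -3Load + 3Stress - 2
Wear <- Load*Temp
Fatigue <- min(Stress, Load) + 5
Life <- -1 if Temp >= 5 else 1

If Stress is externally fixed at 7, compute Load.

Under do(Stress=7), the mechanism Stress <- Load + 3 is discarded; Stress is fixed at 7.
Load is not downstream of the intervention, so its value is determined by the original equations.

0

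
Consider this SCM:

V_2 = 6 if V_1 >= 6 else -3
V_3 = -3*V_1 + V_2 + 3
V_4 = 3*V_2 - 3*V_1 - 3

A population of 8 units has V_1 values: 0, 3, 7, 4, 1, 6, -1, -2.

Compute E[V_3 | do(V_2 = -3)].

The intervention sets V_2=-3 in all 8 units regardless of V_1. Recomputing V_3 per unit gives 0, -9, -21, -12, -3, -18, 3, 6; average -6.75.

-6.75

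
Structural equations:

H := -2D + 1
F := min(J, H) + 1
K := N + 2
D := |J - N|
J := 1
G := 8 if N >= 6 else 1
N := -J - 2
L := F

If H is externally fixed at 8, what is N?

-3

The intervention breaks the incoming arrows to H: H := -2D + 1 no longer applies, and H = 8.
Since N is not a descendant of the intervened variable, it is unaffected.
N = -J - 2  [with J=1]  = -3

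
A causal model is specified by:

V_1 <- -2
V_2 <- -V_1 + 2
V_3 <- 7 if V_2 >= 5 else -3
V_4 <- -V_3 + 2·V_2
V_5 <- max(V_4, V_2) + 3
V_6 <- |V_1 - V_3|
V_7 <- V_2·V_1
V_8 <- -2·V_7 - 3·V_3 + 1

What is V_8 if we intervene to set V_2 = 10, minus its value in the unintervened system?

do(V_2=10) replaces the equation V_2 <- -V_1 + 2 with the constant V_2 = 10.
V_3 = 7 if V_2 >= 5 else -3  [with V_2=10]  = 7
V_7 = V_2·V_1  [with V_2=10, V_1=-2]  = -20
V_8 = -2·V_7 - 3·V_3 + 1  [with V_7=-20, V_3=7]  = 20
Without intervention: V_2 = -V_1 + 2  [with V_1=-2]  = 4; V_3 = 7 if V_2 >= 5 else -3  [with V_2=4]  = -3; V_7 = V_2·V_1  [with V_2=4, V_1=-2]  = -8; V_8 = -2·V_7 - 3·V_3 + 1  [with V_7=-8, V_3=-3]  = 26.
Change = 20 − 26 = -6.

-6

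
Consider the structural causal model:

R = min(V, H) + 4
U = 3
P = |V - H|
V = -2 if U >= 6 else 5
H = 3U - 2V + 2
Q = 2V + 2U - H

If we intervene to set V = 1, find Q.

-1

Under do(V=1), the mechanism V = -2 if U >= 6 else 5 is discarded; V is fixed at 1.
H = 3U - 2V + 2  [with U=3, V=1]  = 9
Q = 2V + 2U - H  [with V=1, U=3, H=9]  = -1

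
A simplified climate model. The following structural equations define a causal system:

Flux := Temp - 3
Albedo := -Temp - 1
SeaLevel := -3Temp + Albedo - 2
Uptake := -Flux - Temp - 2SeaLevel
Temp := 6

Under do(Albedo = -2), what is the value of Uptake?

do(Albedo=-2) replaces the equation Albedo := -Temp - 1 with the constant Albedo = -2.
SeaLevel = -3Temp + Albedo - 2  [with Temp=6, Albedo=-2]  = -22
Flux = Temp - 3  [with Temp=6]  = 3
Uptake = -Flux - Temp - 2SeaLevel  [with Flux=3, Temp=6, SeaLevel=-22]  = 35

35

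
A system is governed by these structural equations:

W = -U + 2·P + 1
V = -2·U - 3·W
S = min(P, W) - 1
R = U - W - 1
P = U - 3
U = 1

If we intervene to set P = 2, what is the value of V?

Under do(P=2), the mechanism P = U - 3 is discarded; P is fixed at 2.
W = -U + 2·P + 1  [with U=1, P=2]  = 4
V = -2·U - 3·W  [with U=1, W=4]  = -14

-14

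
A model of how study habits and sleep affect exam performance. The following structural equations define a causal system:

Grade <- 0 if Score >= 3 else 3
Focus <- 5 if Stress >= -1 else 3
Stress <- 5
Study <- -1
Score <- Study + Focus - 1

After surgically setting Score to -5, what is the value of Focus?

Under do(Score=-5), the mechanism Score <- Study + Focus - 1 is discarded; Score is fixed at -5.
Since Focus is not a descendant of the intervened variable, it is unaffected.
Focus = 5 if Stress >= -1 else 3  [with Stress=5]  = 5

5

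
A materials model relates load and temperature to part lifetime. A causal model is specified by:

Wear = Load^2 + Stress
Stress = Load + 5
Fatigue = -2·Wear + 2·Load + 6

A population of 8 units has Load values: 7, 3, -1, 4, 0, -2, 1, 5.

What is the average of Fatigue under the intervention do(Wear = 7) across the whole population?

-3.75

The intervention sets Wear=7 in all 8 units regardless of Load. Recomputing Fatigue per unit gives 6, -2, -10, 0, -8, -12, -6, 2; average -3.75.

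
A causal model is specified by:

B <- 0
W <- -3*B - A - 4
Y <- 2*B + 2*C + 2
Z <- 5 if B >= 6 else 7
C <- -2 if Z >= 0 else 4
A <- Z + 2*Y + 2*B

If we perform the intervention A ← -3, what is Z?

7

Under do(A=-3), the mechanism A <- Z + 2*Y + 2*B is discarded; A is fixed at -3.
No directed path runs from A to Z, so Z keeps its natural value.
Z = 5 if B >= 6 else 7  [with B=0]  = 7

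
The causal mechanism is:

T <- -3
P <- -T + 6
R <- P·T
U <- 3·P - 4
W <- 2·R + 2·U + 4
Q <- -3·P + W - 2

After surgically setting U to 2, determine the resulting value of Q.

-75

Under do(U=2), the mechanism U <- 3·P - 4 is discarded; U is fixed at 2.
P = -T + 6  [with T=-3]  = 9
R = P·T  [with P=9, T=-3]  = -27
W = 2·R + 2·U + 4  [with R=-27, U=2]  = -46
Q = -3·P + W - 2  [with P=9, W=-46]  = -75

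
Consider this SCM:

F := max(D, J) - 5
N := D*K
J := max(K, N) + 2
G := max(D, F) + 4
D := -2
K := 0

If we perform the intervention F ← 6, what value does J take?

2

The intervention breaks the incoming arrows to F: F := max(D, J) - 5 no longer applies, and F = 6.
Since J is not a descendant of the intervened variable, it is unaffected.
N = D*K  [with D=-2, K=0]  = 0
J = max(K, N) + 2  [with K=0, N=0]  = 2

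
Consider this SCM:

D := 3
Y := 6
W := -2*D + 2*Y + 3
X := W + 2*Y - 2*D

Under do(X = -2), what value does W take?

Under do(X=-2), the mechanism X := W + 2*Y - 2*D is discarded; X is fixed at -2.
Since W is not a descendant of the intervened variable, it is unaffected.
W = -2*D + 2*Y + 3  [with D=3, Y=6]  = 9

9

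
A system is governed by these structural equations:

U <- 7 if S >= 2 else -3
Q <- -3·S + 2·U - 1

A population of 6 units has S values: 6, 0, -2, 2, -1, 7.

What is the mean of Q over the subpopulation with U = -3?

Conditioning on U=-3 selects the 3 unit(s) with S ∈ {0, -2, -1}. Their Q values: -7, -1, -4. Mean = -4.

-4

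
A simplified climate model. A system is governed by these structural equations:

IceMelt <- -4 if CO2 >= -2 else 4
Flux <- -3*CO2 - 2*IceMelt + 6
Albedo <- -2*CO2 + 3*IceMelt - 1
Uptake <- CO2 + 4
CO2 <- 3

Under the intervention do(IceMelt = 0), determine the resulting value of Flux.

-3

Under do(IceMelt=0), the mechanism IceMelt <- -4 if CO2 >= -2 else 4 is discarded; IceMelt is fixed at 0.
Flux = -3*CO2 - 2*IceMelt + 6  [with CO2=3, IceMelt=0]  = -3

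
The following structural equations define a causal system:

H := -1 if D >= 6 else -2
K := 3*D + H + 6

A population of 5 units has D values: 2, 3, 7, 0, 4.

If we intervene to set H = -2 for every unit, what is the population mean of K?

13.6

The intervention sets H=-2 in all 5 units regardless of D. Recomputing K per unit gives 10, 13, 25, 4, 16; average 13.6.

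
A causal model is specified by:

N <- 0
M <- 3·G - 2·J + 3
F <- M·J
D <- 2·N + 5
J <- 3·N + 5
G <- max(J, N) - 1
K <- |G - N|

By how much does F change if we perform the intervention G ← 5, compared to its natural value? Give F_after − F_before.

Under do(G=5), the mechanism G <- max(J, N) - 1 is discarded; G is fixed at 5.
J = 3·N + 5  [with N=0]  = 5
M = 3·G - 2·J + 3  [with G=5, J=5]  = 8
F = M·J  [with M=8, J=5]  = 40
Without intervention: J = 3·N + 5  [with N=0]  = 5; G = max(J, N) - 1  [with J=5, N=0]  = 4; M = 3·G - 2·J + 3  [with G=4, J=5]  = 5; F = M·J  [with M=5, J=5]  = 25.
Change = 40 − 25 = 15.

15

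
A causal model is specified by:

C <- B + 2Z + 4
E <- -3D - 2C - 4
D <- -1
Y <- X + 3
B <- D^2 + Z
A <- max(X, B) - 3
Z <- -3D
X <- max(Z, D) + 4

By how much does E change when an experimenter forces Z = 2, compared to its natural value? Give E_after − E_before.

do(Z=2) replaces the equation Z <- -3D with the constant Z = 2.
B = D^2 + Z  [with D=-1, Z=2]  = 3
C = B + 2Z + 4  [with B=3, Z=2]  = 11
E = -3D - 2C - 4  [with D=-1, C=11]  = -23
Without intervention: Z = -3D  [with D=-1]  = 3; B = D^2 + Z  [with D=-1, Z=3]  = 4; C = B + 2Z + 4  [with B=4, Z=3]  = 14; E = -3D - 2C - 4  [with D=-1, C=14]  = -29.
Change = -23 − (-29) = 6.

6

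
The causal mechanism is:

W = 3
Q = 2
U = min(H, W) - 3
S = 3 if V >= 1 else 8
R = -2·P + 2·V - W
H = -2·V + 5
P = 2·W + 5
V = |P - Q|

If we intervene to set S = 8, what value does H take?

-13

Intervening sets S = 8 and removes its equation (S = 3 if V >= 1 else 8).
Since H is not a descendant of the intervened variable, it is unaffected.
P = 2·W + 5  [with W=3]  = 11
V = |P - Q|  [with P=11, Q=2]  = 9
H = -2·V + 5  [with V=9]  = -13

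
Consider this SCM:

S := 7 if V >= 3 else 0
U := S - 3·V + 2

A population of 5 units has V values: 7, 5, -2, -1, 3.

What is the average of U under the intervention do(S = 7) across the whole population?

1.8

The intervention sets S=7 in all 5 units regardless of V. Recomputing U per unit gives -12, -6, 15, 12, 0; average 1.8.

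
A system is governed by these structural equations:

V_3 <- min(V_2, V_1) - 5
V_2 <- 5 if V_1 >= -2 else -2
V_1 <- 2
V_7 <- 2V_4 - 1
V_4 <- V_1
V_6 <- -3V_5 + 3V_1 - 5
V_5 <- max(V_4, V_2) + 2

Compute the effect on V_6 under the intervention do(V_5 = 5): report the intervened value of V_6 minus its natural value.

6

The intervention breaks the incoming arrows to V_5: V_5 <- max(V_4, V_2) + 2 no longer applies, and V_5 = 5.
V_6 = -3V_5 + 3V_1 - 5  [with V_5=5, V_1=2]  = -14
Without intervention: V_2 = 5 if V_1 >= -2 else -2  [with V_1=2]  = 5; V_4 = V_1  [with V_1=2]  = 2; V_5 = max(V_4, V_2) + 2  [with V_4=2, V_2=5]  = 7; V_6 = -3V_5 + 3V_1 - 5  [with V_5=7, V_1=2]  = -20.
Change = -14 − (-20) = 6.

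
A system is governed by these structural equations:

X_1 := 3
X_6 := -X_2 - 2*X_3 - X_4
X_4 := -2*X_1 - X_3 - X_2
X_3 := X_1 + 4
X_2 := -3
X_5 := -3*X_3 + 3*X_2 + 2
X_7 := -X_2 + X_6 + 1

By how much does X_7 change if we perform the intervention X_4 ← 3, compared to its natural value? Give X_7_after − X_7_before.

-13

The intervention breaks the incoming arrows to X_4: X_4 := -2*X_1 - X_3 - X_2 no longer applies, and X_4 = 3.
X_3 = X_1 + 4  [with X_1=3]  = 7
X_6 = -X_2 - 2*X_3 - X_4  [with X_2=-3, X_3=7, X_4=3]  = -14
X_7 = -X_2 + X_6 + 1  [with X_2=-3, X_6=-14]  = -10
Without intervention: X_3 = X_1 + 4  [with X_1=3]  = 7; X_4 = -2*X_1 - X_3 - X_2  [with X_1=3, X_3=7, X_2=-3]  = -10; X_6 = -X_2 - 2*X_3 - X_4  [with X_2=-3, X_3=7, X_4=-10]  = -1; X_7 = -X_2 + X_6 + 1  [with X_2=-3, X_6=-1]  = 3.
Change = -10 − 3 = -13.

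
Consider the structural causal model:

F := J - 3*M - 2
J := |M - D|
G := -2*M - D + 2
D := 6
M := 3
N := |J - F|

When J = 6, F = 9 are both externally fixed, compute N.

The joint intervention fixes J = 6, F = 9, removing each variable's own equation.
N = |J - F|  [with J=6, F=9]  = 3

3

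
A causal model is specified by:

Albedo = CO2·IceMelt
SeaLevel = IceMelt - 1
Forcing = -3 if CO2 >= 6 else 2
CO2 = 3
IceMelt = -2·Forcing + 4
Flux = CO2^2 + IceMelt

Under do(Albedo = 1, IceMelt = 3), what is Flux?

12

The joint intervention fixes Albedo = 1, IceMelt = 3, removing each variable's own equation.
Flux = CO2^2 + IceMelt  [with CO2=3, IceMelt=3]  = 12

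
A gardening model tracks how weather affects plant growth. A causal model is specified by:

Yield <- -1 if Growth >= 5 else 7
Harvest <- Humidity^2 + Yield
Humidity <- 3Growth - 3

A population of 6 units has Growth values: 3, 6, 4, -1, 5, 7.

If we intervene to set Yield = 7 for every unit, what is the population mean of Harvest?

Every unit gets Yield=7 under the intervention. Harvest values become 43, 232, 88, 43, 151, 331; E[Harvest|do(Yield=7)] = 148.

148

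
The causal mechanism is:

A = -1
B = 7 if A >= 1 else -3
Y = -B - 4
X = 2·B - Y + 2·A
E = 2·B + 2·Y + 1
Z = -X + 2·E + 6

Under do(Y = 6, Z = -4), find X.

-14

Setting Y = 6, Z = -4 by intervention discards those variables' equations.
B = 7 if A >= 1 else -3  [with A=-1]  = -3
X = 2·B - Y + 2·A  [with B=-3, Y=6, A=-1]  = -14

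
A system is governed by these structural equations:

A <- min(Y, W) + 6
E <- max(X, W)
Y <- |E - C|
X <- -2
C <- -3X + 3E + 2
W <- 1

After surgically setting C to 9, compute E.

1

Under do(C=9), the mechanism C <- -3X + 3E + 2 is discarded; C is fixed at 9.
Since E is not a descendant of the intervened variable, it is unaffected.
E = max(X, W)  [with X=-2, W=1]  = 1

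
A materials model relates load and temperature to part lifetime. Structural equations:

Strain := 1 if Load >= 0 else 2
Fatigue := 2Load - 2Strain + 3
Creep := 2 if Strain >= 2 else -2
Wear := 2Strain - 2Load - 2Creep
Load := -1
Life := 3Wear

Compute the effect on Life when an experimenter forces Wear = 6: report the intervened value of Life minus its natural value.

Under do(Wear=6), the mechanism Wear := 2Strain - 2Load - 2Creep is discarded; Wear is fixed at 6.
Life = 3Wear  [with Wear=6]  = 18
Without intervention: Strain = 1 if Load >= 0 else 2  [with Load=-1]  = 2; Creep = 2 if Strain >= 2 else -2  [with Strain=2]  = 2; Wear = 2Strain - 2Load - 2Creep  [with Strain=2, Load=-1, Creep=2]  = 2; Life = 3Wear  [with Wear=2]  = 6.
Change = 18 − 6 = 12.

12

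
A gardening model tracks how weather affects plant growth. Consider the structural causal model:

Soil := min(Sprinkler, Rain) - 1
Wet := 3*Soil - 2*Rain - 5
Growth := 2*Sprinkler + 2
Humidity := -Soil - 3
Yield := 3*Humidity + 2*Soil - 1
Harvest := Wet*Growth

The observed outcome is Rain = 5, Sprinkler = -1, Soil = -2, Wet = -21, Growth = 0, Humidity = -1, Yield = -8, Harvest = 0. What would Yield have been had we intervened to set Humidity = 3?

4

Intervening sets Humidity = 3 and removes its equation (Humidity := -Soil - 3).
Soil = min(Sprinkler, Rain) - 1  [with Sprinkler=-1, Rain=5]  = -2
Yield = 3*Humidity + 2*Soil - 1  [with Humidity=3, Soil=-2]  = 4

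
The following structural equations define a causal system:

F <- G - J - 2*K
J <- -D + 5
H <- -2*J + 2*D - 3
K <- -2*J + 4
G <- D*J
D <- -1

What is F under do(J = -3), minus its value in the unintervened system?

Under do(J=-3), the mechanism J <- -D + 5 is discarded; J is fixed at -3.
G = D*J  [with D=-1, J=-3]  = 3
K = -2*J + 4  [with J=-3]  = 10
F = G - J - 2*K  [with G=3, J=-3, K=10]  = -14
Without intervention: J = -D + 5  [with D=-1]  = 6; G = D*J  [with D=-1, J=6]  = -6; K = -2*J + 4  [with J=6]  = -8; F = G - J - 2*K  [with G=-6, J=6, K=-8]  = 4.
Change = -14 − 4 = -18.

-18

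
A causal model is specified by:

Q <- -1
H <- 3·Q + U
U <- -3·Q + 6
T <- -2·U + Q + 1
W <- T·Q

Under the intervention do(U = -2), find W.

do(U=-2) replaces the equation U <- -3·Q + 6 with the constant U = -2.
T = -2·U + Q + 1  [with U=-2, Q=-1]  = 4
W = T·Q  [with T=4, Q=-1]  = -4

-4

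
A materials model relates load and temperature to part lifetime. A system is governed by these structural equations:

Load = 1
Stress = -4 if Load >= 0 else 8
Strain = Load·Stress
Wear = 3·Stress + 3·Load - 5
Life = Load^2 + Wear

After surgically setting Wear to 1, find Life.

Intervening sets Wear = 1 and removes its equation (Wear = 3·Stress + 3·Load - 5).
Life = Load^2 + Wear  [with Load=1, Wear=1]  = 2

2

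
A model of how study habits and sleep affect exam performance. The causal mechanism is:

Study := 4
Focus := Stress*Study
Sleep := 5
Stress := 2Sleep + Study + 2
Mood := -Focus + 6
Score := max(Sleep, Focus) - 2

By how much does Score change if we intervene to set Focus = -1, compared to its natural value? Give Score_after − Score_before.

Intervening sets Focus = -1 and removes its equation (Focus := Stress*Study).
Score = max(Sleep, Focus) - 2  [with Sleep=5, Focus=-1]  = 3
Without intervention: Stress = 2Sleep + Study + 2  [with Sleep=5, Study=4]  = 16; Focus = Stress*Study  [with Stress=16, Study=4]  = 64; Score = max(Sleep, Focus) - 2  [with Sleep=5, Focus=64]  = 62.
Change = 3 − 62 = -59.

-59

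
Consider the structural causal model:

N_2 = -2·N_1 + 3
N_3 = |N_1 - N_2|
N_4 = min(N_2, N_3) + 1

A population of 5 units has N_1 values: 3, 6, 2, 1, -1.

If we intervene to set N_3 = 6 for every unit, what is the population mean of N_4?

-0.4

do(N_3=6) breaks N_3's dependence on N_1. With N_3=6 fixed, N_4 across the units is -2, -8, 0, 2, 6, mean -0.4.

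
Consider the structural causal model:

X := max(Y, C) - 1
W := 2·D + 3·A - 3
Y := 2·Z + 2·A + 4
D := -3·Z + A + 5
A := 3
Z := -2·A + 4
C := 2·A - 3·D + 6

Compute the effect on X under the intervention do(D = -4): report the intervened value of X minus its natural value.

The intervention breaks the incoming arrows to D: D := -3·Z + A + 5 no longer applies, and D = -4.
Z = -2·A + 4  [with A=3]  = -2
C = 2·A - 3·D + 6  [with A=3, D=-4]  = 24
Y = 2·Z + 2·A + 4  [with Z=-2, A=3]  = 6
X = max(Y, C) - 1  [with Y=6, C=24]  = 23
Without intervention: Z = -2·A + 4  [with A=3]  = -2; D = -3·Z + A + 5  [with Z=-2, A=3]  = 14; C = 2·A - 3·D + 6  [with A=3, D=14]  = -30; Y = 2·Z + 2·A + 4  [with Z=-2, A=3]  = 6; X = max(Y, C) - 1  [with Y=6, C=-30]  = 5.
Change = 23 − 5 = 18.

18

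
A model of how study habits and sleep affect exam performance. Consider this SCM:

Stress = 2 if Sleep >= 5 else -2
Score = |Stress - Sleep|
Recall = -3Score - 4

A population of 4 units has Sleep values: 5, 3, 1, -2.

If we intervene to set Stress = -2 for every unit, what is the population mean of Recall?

do(Stress=-2) breaks Stress's dependence on Sleep. With Stress=-2 fixed, Recall across the units is -25, -19, -13, -4, mean -15.25.

-15.25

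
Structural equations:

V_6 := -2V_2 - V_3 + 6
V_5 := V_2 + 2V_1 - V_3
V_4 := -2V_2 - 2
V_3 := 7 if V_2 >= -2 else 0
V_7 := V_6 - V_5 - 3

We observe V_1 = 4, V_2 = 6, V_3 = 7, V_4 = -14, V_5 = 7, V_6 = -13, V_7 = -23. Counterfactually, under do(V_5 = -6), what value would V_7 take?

-10

Under do(V_5=-6), the mechanism V_5 := V_2 + 2V_1 - V_3 is discarded; V_5 is fixed at -6.
V_3 = 7 if V_2 >= -2 else 0  [with V_2=6]  = 7
V_6 = -2V_2 - V_3 + 6  [with V_2=6, V_3=7]  = -13
V_7 = V_6 - V_5 - 3  [with V_6=-13, V_5=-6]  = -10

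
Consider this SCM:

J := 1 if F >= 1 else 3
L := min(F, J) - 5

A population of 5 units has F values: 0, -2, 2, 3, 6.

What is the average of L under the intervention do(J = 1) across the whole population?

-4.8

Every unit gets J=1 under the intervention. L values become -5, -7, -4, -4, -4; E[L|do(J=1)] = -4.8.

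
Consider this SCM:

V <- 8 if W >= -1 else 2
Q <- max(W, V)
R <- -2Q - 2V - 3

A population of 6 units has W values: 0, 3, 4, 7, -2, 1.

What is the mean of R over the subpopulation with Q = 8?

-35

Observing Q=8 restricts to units where Q's equation naturally yields 8: W ∈ {0, 3, 4, 7, 1}. In that subpopulation R = -35, -35, -35, -35, -35, mean -35.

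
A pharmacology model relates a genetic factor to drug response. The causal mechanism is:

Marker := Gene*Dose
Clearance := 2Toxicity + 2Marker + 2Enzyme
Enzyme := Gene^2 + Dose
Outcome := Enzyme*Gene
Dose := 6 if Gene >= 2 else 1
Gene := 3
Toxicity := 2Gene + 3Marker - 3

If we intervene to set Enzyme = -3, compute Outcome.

The intervention breaks the incoming arrows to Enzyme: Enzyme := Gene^2 + Dose no longer applies, and Enzyme = -3.
Outcome = Enzyme*Gene  [with Enzyme=-3, Gene=3]  = -9

-9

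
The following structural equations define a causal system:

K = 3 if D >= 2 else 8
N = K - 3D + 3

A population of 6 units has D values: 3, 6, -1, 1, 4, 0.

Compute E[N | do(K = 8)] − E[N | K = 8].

The intervention sets K=8 in all 6 units regardless of D. Recomputing N per unit gives 2, -7, 14, 8, -1, 11; average 4.5.
E[N|K=8] averages over only the 3 units with K=8 (D = -1, 1, 0): N = 14, 8, 11, mean 11.
Difference = 4.5 − 11 = -6.5.

-6.5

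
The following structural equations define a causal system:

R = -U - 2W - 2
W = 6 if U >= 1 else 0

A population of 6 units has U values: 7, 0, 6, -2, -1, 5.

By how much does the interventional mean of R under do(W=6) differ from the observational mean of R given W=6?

3.5

Every unit gets W=6 under the intervention. R values become -21, -14, -20, -12, -13, -19; E[R|do(W=6)] = -16.5.
Observing W=6 restricts to units where W's equation naturally yields 6: U ∈ {7, 6, 5}. In that subpopulation R = -21, -20, -19, mean -20.
Difference = -16.5 − (-20) = 3.5.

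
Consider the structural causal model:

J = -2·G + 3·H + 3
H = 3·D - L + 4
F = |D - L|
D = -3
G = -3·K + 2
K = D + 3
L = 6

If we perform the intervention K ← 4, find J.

-10

The intervention breaks the incoming arrows to K: K = D + 3 no longer applies, and K = 4.
G = -3·K + 2  [with K=4]  = -10
H = 3·D - L + 4  [with D=-3, L=6]  = -11
J = -2·G + 3·H + 3  [with G=-10, H=-11]  = -10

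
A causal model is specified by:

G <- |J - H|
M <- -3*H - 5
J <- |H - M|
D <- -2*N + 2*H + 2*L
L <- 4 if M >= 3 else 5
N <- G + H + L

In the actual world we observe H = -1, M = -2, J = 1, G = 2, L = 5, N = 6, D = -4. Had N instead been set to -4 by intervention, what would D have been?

16

Intervening sets N = -4 and removes its equation (N <- G + H + L).
M = -3*H - 5  [with H=-1]  = -2
L = 4 if M >= 3 else 5  [with M=-2]  = 5
D = -2*N + 2*H + 2*L  [with N=-4, H=-1, L=5]  = 16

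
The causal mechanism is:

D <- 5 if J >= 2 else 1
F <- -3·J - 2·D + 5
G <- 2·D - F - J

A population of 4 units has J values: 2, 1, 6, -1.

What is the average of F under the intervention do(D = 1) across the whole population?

Every unit gets D=1 under the intervention. F values become -3, 0, -15, 6; E[F|do(D=1)] = -3.

-3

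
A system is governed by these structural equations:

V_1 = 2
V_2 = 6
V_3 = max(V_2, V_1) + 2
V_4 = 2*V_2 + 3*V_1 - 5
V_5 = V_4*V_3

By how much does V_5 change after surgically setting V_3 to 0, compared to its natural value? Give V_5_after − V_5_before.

do(V_3=0) replaces the equation V_3 = max(V_2, V_1) + 2 with the constant V_3 = 0.
V_4 = 2*V_2 + 3*V_1 - 5  [with V_2=6, V_1=2]  = 13
V_5 = V_4*V_3  [with V_4=13, V_3=0]  = 0
Without intervention: V_3 = max(V_2, V_1) + 2  [with V_2=6, V_1=2]  = 8; V_4 = 2*V_2 + 3*V_1 - 5  [with V_2=6, V_1=2]  = 13; V_5 = V_4*V_3  [with V_4=13, V_3=8]  = 104.
Change = 0 − 104 = -104.

-104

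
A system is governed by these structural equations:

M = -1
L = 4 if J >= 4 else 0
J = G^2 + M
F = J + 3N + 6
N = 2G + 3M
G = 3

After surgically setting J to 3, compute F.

Under do(J=3), the mechanism J = G^2 + M is discarded; J is fixed at 3.
N = 2G + 3M  [with G=3, M=-1]  = 3
F = J + 3N + 6  [with J=3, N=3]  = 18

18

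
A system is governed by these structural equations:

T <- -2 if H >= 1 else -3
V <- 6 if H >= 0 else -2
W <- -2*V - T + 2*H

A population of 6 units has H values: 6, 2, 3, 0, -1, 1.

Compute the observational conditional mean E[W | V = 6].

-5

Conditioning on V=6 selects the 5 unit(s) with H ∈ {6, 2, 3, 0, 1}. Their W values: 2, -6, -4, -9, -8. Mean = -5.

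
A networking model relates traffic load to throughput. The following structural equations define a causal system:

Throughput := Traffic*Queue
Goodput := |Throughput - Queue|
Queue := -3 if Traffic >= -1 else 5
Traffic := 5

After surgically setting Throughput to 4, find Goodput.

The intervention breaks the incoming arrows to Throughput: Throughput := Traffic*Queue no longer applies, and Throughput = 4.
Queue = -3 if Traffic >= -1 else 5  [with Traffic=5]  = -3
Goodput = |Throughput - Queue|  [with Throughput=4, Queue=-3]  = 7

7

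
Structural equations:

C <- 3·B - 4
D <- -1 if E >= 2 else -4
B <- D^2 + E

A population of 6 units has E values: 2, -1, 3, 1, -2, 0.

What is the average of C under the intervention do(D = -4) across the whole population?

45.5

Every unit gets D=-4 under the intervention. C values become 50, 41, 53, 47, 38, 44; E[C|do(D=-4)] = 45.5.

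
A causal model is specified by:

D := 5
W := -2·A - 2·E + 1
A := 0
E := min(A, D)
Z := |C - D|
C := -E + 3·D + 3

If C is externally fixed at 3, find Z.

2

The intervention breaks the incoming arrows to C: C := -E + 3·D + 3 no longer applies, and C = 3.
Z = |C - D|  [with C=3, D=5]  = 2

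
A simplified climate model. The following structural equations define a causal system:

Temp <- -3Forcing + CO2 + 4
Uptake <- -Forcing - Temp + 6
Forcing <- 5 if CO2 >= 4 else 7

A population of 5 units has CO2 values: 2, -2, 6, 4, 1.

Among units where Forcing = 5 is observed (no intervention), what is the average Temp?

Observing Forcing=5 restricts to units where Forcing's equation naturally yields 5: CO2 ∈ {6, 4}. In that subpopulation Temp = -5, -7, mean -6.

-6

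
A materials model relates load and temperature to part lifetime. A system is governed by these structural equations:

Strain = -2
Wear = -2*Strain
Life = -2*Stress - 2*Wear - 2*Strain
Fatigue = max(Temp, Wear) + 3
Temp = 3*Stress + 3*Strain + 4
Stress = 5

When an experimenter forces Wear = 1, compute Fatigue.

16

Intervening sets Wear = 1 and removes its equation (Wear = -2*Strain).
Temp = 3*Stress + 3*Strain + 4  [with Stress=5, Strain=-2]  = 13
Fatigue = max(Temp, Wear) + 3  [with Temp=13, Wear=1]  = 16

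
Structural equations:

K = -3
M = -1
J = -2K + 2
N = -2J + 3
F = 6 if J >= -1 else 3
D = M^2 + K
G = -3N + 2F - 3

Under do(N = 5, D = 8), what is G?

-6

Setting N = 5, D = 8 by intervention discards those variables' equations.
J = -2K + 2  [with K=-3]  = 8
F = 6 if J >= -1 else 3  [with J=8]  = 6
G = -3N + 2F - 3  [with N=5, F=6]  = -6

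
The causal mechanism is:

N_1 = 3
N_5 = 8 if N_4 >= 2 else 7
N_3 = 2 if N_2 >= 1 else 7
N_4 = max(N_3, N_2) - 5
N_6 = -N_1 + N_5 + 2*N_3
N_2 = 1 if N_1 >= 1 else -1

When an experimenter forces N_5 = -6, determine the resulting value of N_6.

-5

The intervention breaks the incoming arrows to N_5: N_5 = 8 if N_4 >= 2 else 7 no longer applies, and N_5 = -6.
N_2 = 1 if N_1 >= 1 else -1  [with N_1=3]  = 1
N_3 = 2 if N_2 >= 1 else 7  [with N_2=1]  = 2
N_6 = -N_1 + N_5 + 2*N_3  [with N_1=3, N_5=-6, N_3=2]  = -5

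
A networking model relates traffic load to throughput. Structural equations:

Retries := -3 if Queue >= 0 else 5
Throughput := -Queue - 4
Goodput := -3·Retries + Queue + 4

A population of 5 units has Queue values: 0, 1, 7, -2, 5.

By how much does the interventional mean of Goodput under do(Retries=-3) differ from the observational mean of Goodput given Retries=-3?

-1.05

do(Retries=-3) breaks Retries's dependence on Queue. With Retries=-3 fixed, Goodput across the units is 13, 14, 20, 11, 18, mean 15.2.
Observing Retries=-3 restricts to units where Retries's equation naturally yields -3: Queue ∈ {0, 1, 7, 5}. In that subpopulation Goodput = 13, 14, 20, 18, mean 16.25.
Difference = 15.2 − 16.25 = -1.05.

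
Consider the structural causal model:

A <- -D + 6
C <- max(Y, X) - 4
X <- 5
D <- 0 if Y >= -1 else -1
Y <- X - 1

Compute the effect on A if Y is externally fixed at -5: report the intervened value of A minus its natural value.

do(Y=-5) replaces the equation Y <- X - 1 with the constant Y = -5.
D = 0 if Y >= -1 else -1  [with Y=-5]  = -1
A = -D + 6  [with D=-1]  = 7
Without intervention: Y = X - 1  [with X=5]  = 4; D = 0 if Y >= -1 else -1  [with Y=4]  = 0; A = -D + 6  [with D=0]  = 6.
Change = 7 − 6 = 1.

1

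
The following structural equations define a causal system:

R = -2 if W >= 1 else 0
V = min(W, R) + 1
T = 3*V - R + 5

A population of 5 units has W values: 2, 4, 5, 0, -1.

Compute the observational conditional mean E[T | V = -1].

4

Observing V=-1 restricts to units where V's equation naturally yields -1: W ∈ {2, 4, 5}. In that subpopulation T = 4, 4, 4, mean 4.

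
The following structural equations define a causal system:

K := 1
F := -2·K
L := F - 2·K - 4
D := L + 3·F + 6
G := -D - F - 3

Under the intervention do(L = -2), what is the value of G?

do(L=-2) replaces the equation L := F - 2·K - 4 with the constant L = -2.
F = -2·K  [with K=1]  = -2
D = L + 3·F + 6  [with L=-2, F=-2]  = -2
G = -D - F - 3  [with D=-2, F=-2]  = 1

1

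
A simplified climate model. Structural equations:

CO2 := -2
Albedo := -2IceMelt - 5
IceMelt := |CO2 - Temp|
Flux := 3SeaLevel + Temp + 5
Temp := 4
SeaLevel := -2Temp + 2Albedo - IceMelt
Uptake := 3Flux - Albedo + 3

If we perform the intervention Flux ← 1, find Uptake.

Intervening sets Flux = 1 and removes its equation (Flux := 3SeaLevel + Temp + 5).
IceMelt = |CO2 - Temp|  [with CO2=-2, Temp=4]  = 6
Albedo = -2IceMelt - 5  [with IceMelt=6]  = -17
Uptake = 3Flux - Albedo + 3  [with Flux=1, Albedo=-17]  = 23

23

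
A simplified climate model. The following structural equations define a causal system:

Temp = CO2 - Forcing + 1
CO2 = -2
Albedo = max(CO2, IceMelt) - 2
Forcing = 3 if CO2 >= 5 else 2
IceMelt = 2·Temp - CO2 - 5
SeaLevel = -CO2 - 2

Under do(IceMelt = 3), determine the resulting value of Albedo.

1

Intervening sets IceMelt = 3 and removes its equation (IceMelt = 2·Temp - CO2 - 5).
Albedo = max(CO2, IceMelt) - 2  [with CO2=-2, IceMelt=3]  = 1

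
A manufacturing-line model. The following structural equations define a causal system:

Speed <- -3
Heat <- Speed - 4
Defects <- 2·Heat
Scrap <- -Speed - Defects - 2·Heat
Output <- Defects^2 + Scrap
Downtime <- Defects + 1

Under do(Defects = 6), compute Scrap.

11

The intervention breaks the incoming arrows to Defects: Defects <- 2·Heat no longer applies, and Defects = 6.
Heat = Speed - 4  [with Speed=-3]  = -7
Scrap = -Speed - Defects - 2·Heat  [with Speed=-3, Defects=6, Heat=-7]  = 11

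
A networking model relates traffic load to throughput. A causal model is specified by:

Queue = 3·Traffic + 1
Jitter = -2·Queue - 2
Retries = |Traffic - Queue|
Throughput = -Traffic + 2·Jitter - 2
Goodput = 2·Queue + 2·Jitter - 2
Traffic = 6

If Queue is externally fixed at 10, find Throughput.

do(Queue=10) replaces the equation Queue = 3·Traffic + 1 with the constant Queue = 10.
Jitter = -2·Queue - 2  [with Queue=10]  = -22
Throughput = -Traffic + 2·Jitter - 2  [with Traffic=6, Jitter=-22]  = -52

-52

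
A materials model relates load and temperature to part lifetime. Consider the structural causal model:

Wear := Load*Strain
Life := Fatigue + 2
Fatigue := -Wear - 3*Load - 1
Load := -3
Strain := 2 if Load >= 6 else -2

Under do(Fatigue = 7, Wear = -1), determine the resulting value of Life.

9

The joint intervention fixes Fatigue = 7, Wear = -1, removing each variable's own equation.
Life = Fatigue + 2  [with Fatigue=7]  = 9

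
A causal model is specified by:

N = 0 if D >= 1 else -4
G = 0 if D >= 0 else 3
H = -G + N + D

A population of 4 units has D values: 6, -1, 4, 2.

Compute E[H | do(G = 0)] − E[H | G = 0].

-2.25

Under do(G=0), G's equation is replaced by G=0 for every unit. Per-unit H: 6, -5, 4, 2. Mean = 1.75.
Observing G=0 restricts to units where G's equation naturally yields 0: D ∈ {6, 4, 2}. In that subpopulation H = 6, 4, 2, mean 4.
Difference = 1.75 − 4 = -2.25.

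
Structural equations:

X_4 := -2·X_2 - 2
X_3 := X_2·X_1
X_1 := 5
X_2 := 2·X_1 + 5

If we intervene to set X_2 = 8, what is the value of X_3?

The intervention breaks the incoming arrows to X_2: X_2 := 2·X_1 + 5 no longer applies, and X_2 = 8.
X_3 = X_2·X_1  [with X_2=8, X_1=5]  = 40

40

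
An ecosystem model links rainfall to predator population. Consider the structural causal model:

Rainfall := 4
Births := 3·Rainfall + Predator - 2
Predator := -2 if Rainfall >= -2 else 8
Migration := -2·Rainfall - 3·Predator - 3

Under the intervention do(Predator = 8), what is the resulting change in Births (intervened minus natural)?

The intervention breaks the incoming arrows to Predator: Predator := -2 if Rainfall >= -2 else 8 no longer applies, and Predator = 8.
Births = 3·Rainfall + Predator - 2  [with Rainfall=4, Predator=8]  = 18
Without intervention: Predator = -2 if Rainfall >= -2 else 8  [with Rainfall=4]  = -2; Births = 3·Rainfall + Predator - 2  [with Rainfall=4, Predator=-2]  = 8.
Change = 18 − 8 = 10.

10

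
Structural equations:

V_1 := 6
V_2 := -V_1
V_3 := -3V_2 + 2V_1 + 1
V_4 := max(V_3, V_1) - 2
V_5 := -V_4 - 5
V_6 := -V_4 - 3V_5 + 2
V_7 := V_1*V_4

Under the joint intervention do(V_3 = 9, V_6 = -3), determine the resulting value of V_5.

The joint intervention fixes V_3 = 9, V_6 = -3, removing each variable's own equation.
V_4 = max(V_3, V_1) - 2  [with V_3=9, V_1=6]  = 7
V_5 = -V_4 - 5  [with V_4=7]  = -12

-12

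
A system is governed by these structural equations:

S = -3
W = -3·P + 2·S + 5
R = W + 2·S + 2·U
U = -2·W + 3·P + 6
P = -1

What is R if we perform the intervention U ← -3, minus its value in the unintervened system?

-4

Intervening sets U = -3 and removes its equation (U = -2·W + 3·P + 6).
W = -3·P + 2·S + 5  [with P=-1, S=-3]  = 2
R = W + 2·S + 2·U  [with W=2, S=-3, U=-3]  = -10
Without intervention: W = -3·P + 2·S + 5  [with P=-1, S=-3]  = 2; U = -2·W + 3·P + 6  [with W=2, P=-1]  = -1; R = W + 2·S + 2·U  [with W=2, S=-3, U=-1]  = -6.
Change = -10 − (-6) = -4.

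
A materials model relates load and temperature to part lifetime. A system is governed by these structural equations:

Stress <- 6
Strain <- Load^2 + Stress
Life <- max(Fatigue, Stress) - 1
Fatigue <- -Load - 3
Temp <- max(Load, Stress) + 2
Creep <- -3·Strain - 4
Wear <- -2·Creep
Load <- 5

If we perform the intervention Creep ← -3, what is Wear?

6

The intervention breaks the incoming arrows to Creep: Creep <- -3·Strain - 4 no longer applies, and Creep = -3.
Wear = -2·Creep  [with Creep=-3]  = 6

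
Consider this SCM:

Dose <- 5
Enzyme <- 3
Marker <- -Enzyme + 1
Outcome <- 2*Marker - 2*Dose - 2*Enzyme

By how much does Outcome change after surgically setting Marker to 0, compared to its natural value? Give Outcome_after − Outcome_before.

4

The intervention breaks the incoming arrows to Marker: Marker <- -Enzyme + 1 no longer applies, and Marker = 0.
Outcome = 2*Marker - 2*Dose - 2*Enzyme  [with Marker=0, Dose=5, Enzyme=3]  = -16
Without intervention: Marker = -Enzyme + 1  [with Enzyme=3]  = -2; Outcome = 2*Marker - 2*Dose - 2*Enzyme  [with Marker=-2, Dose=5, Enzyme=3]  = -20.
Change = -16 − (-20) = 4.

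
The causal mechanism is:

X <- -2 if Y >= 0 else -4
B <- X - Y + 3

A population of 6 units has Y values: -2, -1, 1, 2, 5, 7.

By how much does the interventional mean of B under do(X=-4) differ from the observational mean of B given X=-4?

Under do(X=-4), X's equation is replaced by X=-4 for every unit. Per-unit B: 1, 0, -2, -3, -6, -8. Mean = -3.
Observing X=-4 restricts to units where X's equation naturally yields -4: Y ∈ {-2, -1}. In that subpopulation B = 1, 0, mean 0.5.
Difference = -3 − 0.5 = -3.5.

-3.5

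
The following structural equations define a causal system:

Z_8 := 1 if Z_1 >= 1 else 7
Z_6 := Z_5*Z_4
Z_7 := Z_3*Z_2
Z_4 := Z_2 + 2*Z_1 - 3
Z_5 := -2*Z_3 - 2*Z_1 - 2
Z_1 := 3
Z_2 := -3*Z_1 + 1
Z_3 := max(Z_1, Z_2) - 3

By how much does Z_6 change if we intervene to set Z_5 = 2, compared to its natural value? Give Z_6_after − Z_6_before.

-50

The intervention breaks the incoming arrows to Z_5: Z_5 := -2*Z_3 - 2*Z_1 - 2 no longer applies, and Z_5 = 2.
Z_2 = -3*Z_1 + 1  [with Z_1=3]  = -8
Z_4 = Z_2 + 2*Z_1 - 3  [with Z_2=-8, Z_1=3]  = -5
Z_6 = Z_5*Z_4  [with Z_5=2, Z_4=-5]  = -10
Without intervention: Z_2 = -3*Z_1 + 1  [with Z_1=3]  = -8; Z_3 = max(Z_1, Z_2) - 3  [with Z_1=3, Z_2=-8]  = 0; Z_4 = Z_2 + 2*Z_1 - 3  [with Z_2=-8, Z_1=3]  = -5; Z_5 = -2*Z_3 - 2*Z_1 - 2  [with Z_3=0, Z_1=3]  = -8; Z_6 = Z_5*Z_4  [with Z_5=-8, Z_4=-5]  = 40.
Change = -10 − 40 = -50.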